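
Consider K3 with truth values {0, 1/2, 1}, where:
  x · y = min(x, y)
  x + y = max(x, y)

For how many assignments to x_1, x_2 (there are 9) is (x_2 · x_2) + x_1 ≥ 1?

x_1 = 0, x_2 = 0 ↦ 0  <
x_1 = 0, x_2 = 1/2 ↦ 1/2  <
x_1 = 0, x_2 = 1 ↦ 1  ≥
x_1 = 1/2, x_2 = 0 ↦ 1/2  <
x_1 = 1/2, x_2 = 1/2 ↦ 1/2  <
x_1 = 1/2, x_2 = 1 ↦ 1  ≥
x_1 = 1, x_2 = 0 ↦ 1  ≥
x_1 = 1, x_2 = 1/2 ↦ 1  ≥
x_1 = 1, x_2 = 1 ↦ 1  ≥
So 5 of the 9 assignments meet the threshold.

5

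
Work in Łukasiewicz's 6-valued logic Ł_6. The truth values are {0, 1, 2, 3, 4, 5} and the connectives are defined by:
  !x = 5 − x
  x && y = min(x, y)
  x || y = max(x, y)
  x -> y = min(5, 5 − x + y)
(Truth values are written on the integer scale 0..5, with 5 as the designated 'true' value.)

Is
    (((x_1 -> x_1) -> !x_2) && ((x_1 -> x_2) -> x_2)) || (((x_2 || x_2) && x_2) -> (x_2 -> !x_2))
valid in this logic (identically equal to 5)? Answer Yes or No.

Counterexample: take x_1 = 0, x_2 = 4.
x_1 -> x_1 = 0 -> 0 = 5
!x_2 = !4 = 1
(x_1 -> x_1) -> !x_2 = 5 -> 1 = 1
x_1 -> x_2 = 0 -> 4 = 5
(x_1 -> x_2) -> x_2 = 5 -> 4 = 4
((x_1 -> x_1) -> !x_2) && ((x_1 -> x_2) -> x_2) = 1 && 4 = 1
x_2 || x_2 = 4 || 4 = 4
(x_2 || x_2) && x_2 = 4 && 4 = 4
!x_2 = !4 = 1
x_2 -> !x_2 = 4 -> 1 = 2
((x_2 || x_2) && x_2) -> (x_2 -> !x_2) = 4 -> 2 = 3
(((x_1 -> x_1) -> !x_2) && ((x_1 -> x_2) -> x_2)) || (((x_2 || x_2) && x_2) -> (x_2 -> !x_2)) = 1 || 3 = 3
This gives 3 ≠ 5.

No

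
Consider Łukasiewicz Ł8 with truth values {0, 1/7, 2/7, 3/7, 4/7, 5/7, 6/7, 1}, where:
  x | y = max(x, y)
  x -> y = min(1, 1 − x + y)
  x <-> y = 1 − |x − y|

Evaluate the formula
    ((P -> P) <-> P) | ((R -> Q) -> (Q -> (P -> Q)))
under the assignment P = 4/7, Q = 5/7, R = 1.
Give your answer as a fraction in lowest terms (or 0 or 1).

P -> P = 4/7 -> 4/7 = 1
(P -> P) <-> P = 1 <-> 4/7 = 4/7
R -> Q = 1 -> 5/7 = 5/7
P -> Q = 4/7 -> 5/7 = 1
Q -> (P -> Q) = 5/7 -> 1 = 1
(R -> Q) -> (Q -> (P -> Q)) = 5/7 -> 1 = 1
((P -> P) <-> P) | ((R -> Q) -> (Q -> (P -> Q))) = 4/7 | 1 = 1

1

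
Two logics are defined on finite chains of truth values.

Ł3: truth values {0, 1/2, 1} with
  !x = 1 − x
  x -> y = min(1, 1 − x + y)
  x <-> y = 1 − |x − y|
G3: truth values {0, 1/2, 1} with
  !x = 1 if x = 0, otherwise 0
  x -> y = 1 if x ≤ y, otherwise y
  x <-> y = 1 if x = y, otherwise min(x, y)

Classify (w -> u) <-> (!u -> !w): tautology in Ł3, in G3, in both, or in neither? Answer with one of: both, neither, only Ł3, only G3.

only Ł3

In Ł3: every assignment gives 1 — tautology.
In G3: at u = 1/2, w = 1 the value is 1/2 — not a tautology.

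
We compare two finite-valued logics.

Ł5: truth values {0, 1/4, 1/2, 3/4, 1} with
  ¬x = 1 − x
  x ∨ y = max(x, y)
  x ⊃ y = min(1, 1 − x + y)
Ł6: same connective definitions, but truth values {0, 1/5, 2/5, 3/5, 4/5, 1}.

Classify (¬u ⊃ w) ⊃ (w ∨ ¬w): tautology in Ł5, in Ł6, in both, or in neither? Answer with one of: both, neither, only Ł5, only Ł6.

In Ł5: at u = 1/4, w = 1/2 the value is 3/4 — not a tautology.
In Ł6: at u = 1/5, w = 3/5 the value is 4/5 — not a tautology.

neither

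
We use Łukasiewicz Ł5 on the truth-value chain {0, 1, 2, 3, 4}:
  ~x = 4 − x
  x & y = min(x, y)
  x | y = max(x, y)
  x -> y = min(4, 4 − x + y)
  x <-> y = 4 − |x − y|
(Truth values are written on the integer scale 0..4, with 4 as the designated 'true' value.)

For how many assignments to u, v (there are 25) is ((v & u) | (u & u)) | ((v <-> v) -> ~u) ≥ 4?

10

value 4: 10 assignments (counts)
value 3: 10 assignments
value 2: 5 assignments
So 10 of the 25 assignments meet the threshold.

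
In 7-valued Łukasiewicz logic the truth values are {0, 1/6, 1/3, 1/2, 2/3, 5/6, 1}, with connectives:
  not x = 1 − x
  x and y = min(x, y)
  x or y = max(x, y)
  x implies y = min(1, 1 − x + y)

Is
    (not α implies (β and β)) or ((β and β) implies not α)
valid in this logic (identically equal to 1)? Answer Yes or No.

At α = 0, β = 5/6, for instance:
not α = not 0 = 1
β and β = 5/6 and 5/6 = 5/6
not α implies (β and β) = 1 implies 5/6 = 5/6
(β and β) implies not α = 5/6 implies 1 = 1
(not α implies (β and β)) or ((β and β) implies not α) = 5/6 or 1 = 1
and checking the remaining 48 assignments likewise gives ≥ 1 in every case.

Yes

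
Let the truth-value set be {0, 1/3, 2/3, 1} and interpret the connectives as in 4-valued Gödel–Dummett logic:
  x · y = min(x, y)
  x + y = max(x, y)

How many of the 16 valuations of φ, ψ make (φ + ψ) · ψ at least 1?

φ = 0, ψ = 0 ↦ 0  <
φ = 0, ψ = 1/3 ↦ 1/3  <
φ = 0, ψ = 2/3 ↦ 2/3  <
φ = 0, ψ = 1 ↦ 1  ≥
φ = 1/3, ψ = 0 ↦ 0  <
φ = 1/3, ψ = 1/3 ↦ 1/3  <
φ = 1/3, ψ = 2/3 ↦ 2/3  <
φ = 1/3, ψ = 1 ↦ 1  ≥
φ = 2/3, ψ = 0 ↦ 0  <
φ = 2/3, ψ = 1/3 ↦ 1/3  <
φ = 2/3, ψ = 2/3 ↦ 2/3  <
φ = 2/3, ψ = 1 ↦ 1  ≥
φ = 1, ψ = 0 ↦ 0  <
φ = 1, ψ = 1/3 ↦ 1/3  <
φ = 1, ψ = 2/3 ↦ 2/3  <
φ = 1, ψ = 1 ↦ 1  ≥
So 4 of the 16 assignments meet the threshold.

4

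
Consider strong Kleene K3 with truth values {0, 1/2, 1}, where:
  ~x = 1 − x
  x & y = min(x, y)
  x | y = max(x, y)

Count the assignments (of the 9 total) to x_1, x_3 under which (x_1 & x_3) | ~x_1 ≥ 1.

x_1 = 0, x_3 = 0 ↦ 1  ≥
x_1 = 0, x_3 = 1/2 ↦ 1  ≥
x_1 = 0, x_3 = 1 ↦ 1  ≥
x_1 = 1/2, x_3 = 0 ↦ 1/2  <
x_1 = 1/2, x_3 = 1/2 ↦ 1/2  <
x_1 = 1/2, x_3 = 1 ↦ 1/2  <
x_1 = 1, x_3 = 0 ↦ 0  <
x_1 = 1, x_3 = 1/2 ↦ 1/2  <
x_1 = 1, x_3 = 1 ↦ 1  ≥
So 4 of the 9 assignments meet the threshold.

4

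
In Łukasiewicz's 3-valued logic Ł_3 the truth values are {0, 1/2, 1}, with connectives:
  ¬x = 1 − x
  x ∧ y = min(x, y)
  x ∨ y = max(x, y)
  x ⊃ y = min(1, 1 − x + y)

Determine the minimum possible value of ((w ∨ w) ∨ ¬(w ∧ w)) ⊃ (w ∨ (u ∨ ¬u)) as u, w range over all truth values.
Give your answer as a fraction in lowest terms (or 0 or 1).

Take u = 1/2, w = 0:
w ∨ w = 0 ∨ 0 = 0
w ∧ w = 0 ∧ 0 = 0
¬(w ∧ w) = ¬0 = 1
(w ∨ w) ∨ ¬(w ∧ w) = 0 ∨ 1 = 1
¬u = ¬1/2 = 1/2
u ∨ ¬u = 1/2 ∨ 1/2 = 1/2
w ∨ (u ∨ ¬u) = 0 ∨ 1/2 = 1/2
((w ∨ w) ∨ ¬(w ∧ w)) ⊃ (w ∨ (u ∨ ¬u)) = 1 ⊃ 1/2 = 1/2
No assignment yields a value below 1/2, so this is the minimum.

1/2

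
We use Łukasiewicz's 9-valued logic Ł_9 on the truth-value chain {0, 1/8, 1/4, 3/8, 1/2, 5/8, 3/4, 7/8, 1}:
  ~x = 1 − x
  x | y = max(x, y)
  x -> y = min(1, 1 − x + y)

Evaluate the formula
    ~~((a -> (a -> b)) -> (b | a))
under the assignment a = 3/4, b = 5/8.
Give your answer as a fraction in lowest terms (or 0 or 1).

3/4

a -> b = 3/4 -> 5/8 = 7/8
a -> (a -> b) = 3/4 -> 7/8 = 1
b | a = 5/8 | 3/4 = 3/4
(a -> (a -> b)) -> (b | a) = 1 -> 3/4 = 3/4
~((a -> (a -> b)) -> (b | a)) = ~3/4 = 1/4
~~((a -> (a -> b)) -> (b | a)) = ~1/4 = 3/4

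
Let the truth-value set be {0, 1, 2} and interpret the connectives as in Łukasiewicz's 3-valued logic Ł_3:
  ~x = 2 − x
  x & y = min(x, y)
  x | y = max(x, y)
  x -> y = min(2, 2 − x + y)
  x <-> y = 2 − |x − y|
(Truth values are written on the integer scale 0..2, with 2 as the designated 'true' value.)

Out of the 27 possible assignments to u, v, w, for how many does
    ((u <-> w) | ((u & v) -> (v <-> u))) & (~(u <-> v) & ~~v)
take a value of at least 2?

3

value 2: 3 assignments (counts)
value 1: 9 assignments
value 0: 15 assignments
So 3 of the 27 assignments meet the threshold.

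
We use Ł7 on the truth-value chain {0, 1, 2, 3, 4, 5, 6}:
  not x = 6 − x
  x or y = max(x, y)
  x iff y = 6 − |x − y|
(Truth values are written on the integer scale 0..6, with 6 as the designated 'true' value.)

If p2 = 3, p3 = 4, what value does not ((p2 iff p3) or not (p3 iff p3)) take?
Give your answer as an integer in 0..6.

1

p2 iff p3 = 3 iff 4 = 5
p3 iff p3 = 4 iff 4 = 6
not (p3 iff p3) = not 6 = 0
(p2 iff p3) or not (p3 iff p3) = 5 or 0 = 5
not ((p2 iff p3) or not (p3 iff p3)) = not 5 = 1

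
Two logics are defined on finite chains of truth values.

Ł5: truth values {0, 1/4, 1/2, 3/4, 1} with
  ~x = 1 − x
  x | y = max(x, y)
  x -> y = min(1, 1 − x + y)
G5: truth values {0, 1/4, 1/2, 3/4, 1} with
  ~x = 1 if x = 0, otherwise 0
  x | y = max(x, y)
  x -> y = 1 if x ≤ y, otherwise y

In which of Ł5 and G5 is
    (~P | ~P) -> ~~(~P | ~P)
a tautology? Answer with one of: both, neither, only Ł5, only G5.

In Ł5: every assignment gives 1 — tautology.
In G5: every assignment gives 1 — tautology.

both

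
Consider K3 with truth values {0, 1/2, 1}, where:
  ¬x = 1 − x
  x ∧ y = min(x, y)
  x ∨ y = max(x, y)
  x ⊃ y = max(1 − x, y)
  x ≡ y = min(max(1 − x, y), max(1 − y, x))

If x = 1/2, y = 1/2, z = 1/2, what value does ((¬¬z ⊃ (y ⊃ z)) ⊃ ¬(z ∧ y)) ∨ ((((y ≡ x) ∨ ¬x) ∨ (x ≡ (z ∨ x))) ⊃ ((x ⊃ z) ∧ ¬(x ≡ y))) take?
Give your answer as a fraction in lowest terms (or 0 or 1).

¬z = ¬1/2 = 1/2
¬¬z = ¬1/2 = 1/2
y ⊃ z = 1/2 ⊃ 1/2 = 1/2
¬¬z ⊃ (y ⊃ z) = 1/2 ⊃ 1/2 = 1/2
z ∧ y = 1/2 ∧ 1/2 = 1/2
¬(z ∧ y) = ¬1/2 = 1/2
(¬¬z ⊃ (y ⊃ z)) ⊃ ¬(z ∧ y) = 1/2 ⊃ 1/2 = 1/2
y ≡ x = 1/2 ≡ 1/2 = 1/2
¬x = ¬1/2 = 1/2
(y ≡ x) ∨ ¬x = 1/2 ∨ 1/2 = 1/2
z ∨ x = 1/2 ∨ 1/2 = 1/2
x ≡ (z ∨ x) = 1/2 ≡ 1/2 = 1/2
((y ≡ x) ∨ ¬x) ∨ (x ≡ (z ∨ x)) = 1/2 ∨ 1/2 = 1/2
x ⊃ z = 1/2 ⊃ 1/2 = 1/2
x ≡ y = 1/2 ≡ 1/2 = 1/2
¬(x ≡ y) = ¬1/2 = 1/2
(x ⊃ z) ∧ ¬(x ≡ y) = 1/2 ∧ 1/2 = 1/2
(((y ≡ x) ∨ ¬x) ∨ (x ≡ (z ∨ x))) ⊃ ((x ⊃ z) ∧ ¬(x ≡ y)) = 1/2 ⊃ 1/2 = 1/2
((¬¬z ⊃ (y ⊃ z)) ⊃ ¬(z ∧ y)) ∨ ((((y ≡ x) ∨ ¬x) ∨ (x ≡ (z ∨ x))) ⊃ ((x ⊃ z) ∧ ¬(x ≡ y))) = 1/2 ∨ 1/2 = 1/2

1/2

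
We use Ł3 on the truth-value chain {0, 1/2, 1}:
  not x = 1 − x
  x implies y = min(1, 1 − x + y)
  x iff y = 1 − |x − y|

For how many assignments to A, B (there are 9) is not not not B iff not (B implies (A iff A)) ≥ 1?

A = 0, B = 0 ↦ 0  <
A = 0, B = 1/2 ↦ 1/2  <
A = 0, B = 1 ↦ 1  ≥
A = 1/2, B = 0 ↦ 0  <
A = 1/2, B = 1/2 ↦ 1/2  <
A = 1/2, B = 1 ↦ 1  ≥
A = 1, B = 0 ↦ 0  <
A = 1, B = 1/2 ↦ 1/2  <
A = 1, B = 1 ↦ 1  ≥
So 3 of the 9 assignments meet the threshold.

3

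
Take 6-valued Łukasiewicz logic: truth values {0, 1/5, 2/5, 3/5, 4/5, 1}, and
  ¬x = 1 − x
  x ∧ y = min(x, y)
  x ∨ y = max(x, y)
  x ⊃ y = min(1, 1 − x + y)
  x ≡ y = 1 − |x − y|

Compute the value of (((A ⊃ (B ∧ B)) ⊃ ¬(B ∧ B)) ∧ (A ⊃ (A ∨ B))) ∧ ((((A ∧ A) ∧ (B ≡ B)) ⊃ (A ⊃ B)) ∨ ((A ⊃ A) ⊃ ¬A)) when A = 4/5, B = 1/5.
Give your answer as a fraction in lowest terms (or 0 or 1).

3/5

B ∧ B = 1/5 ∧ 1/5 = 1/5
A ⊃ (B ∧ B) = 4/5 ⊃ 1/5 = 2/5
B ∧ B = 1/5 ∧ 1/5 = 1/5
¬(B ∧ B) = ¬1/5 = 4/5
(A ⊃ (B ∧ B)) ⊃ ¬(B ∧ B) = 2/5 ⊃ 4/5 = 1
A ∨ B = 4/5 ∨ 1/5 = 4/5
A ⊃ (A ∨ B) = 4/5 ⊃ 4/5 = 1
((A ⊃ (B ∧ B)) ⊃ ¬(B ∧ B)) ∧ (A ⊃ (A ∨ B)) = 1 ∧ 1 = 1
A ∧ A = 4/5 ∧ 4/5 = 4/5
B ≡ B = 1/5 ≡ 1/5 = 1
(A ∧ A) ∧ (B ≡ B) = 4/5 ∧ 1 = 4/5
A ⊃ B = 4/5 ⊃ 1/5 = 2/5
((A ∧ A) ∧ (B ≡ B)) ⊃ (A ⊃ B) = 4/5 ⊃ 2/5 = 3/5
A ⊃ A = 4/5 ⊃ 4/5 = 1
¬A = ¬4/5 = 1/5
(A ⊃ A) ⊃ ¬A = 1 ⊃ 1/5 = 1/5
(((A ∧ A) ∧ (B ≡ B)) ⊃ (A ⊃ B)) ∨ ((A ⊃ A) ⊃ ¬A) = 3/5 ∨ 1/5 = 3/5
(((A ⊃ (B ∧ B)) ⊃ ¬(B ∧ B)) ∧ (A ⊃ (A ∨ B))) ∧ ((((A ∧ A) ∧ (B ≡ B)) ⊃ (A ⊃ B)) ∨ ((A ⊃ A) ⊃ ¬A)) = 1 ∧ 3/5 = 3/5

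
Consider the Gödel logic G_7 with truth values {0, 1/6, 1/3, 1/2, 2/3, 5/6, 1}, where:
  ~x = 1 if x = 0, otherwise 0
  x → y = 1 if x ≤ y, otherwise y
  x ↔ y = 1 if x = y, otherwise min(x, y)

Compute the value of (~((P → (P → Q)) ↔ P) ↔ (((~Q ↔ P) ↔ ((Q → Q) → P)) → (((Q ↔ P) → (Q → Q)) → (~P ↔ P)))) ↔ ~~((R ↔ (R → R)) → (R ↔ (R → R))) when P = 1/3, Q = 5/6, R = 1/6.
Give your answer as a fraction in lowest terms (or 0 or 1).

0

P → Q = 1/3 → 5/6 = 1
P → (P → Q) = 1/3 → 1 = 1
(P → (P → Q)) ↔ P = 1 ↔ 1/3 = 1/3
~((P → (P → Q)) ↔ P) = ~1/3 = 0
~Q = ~5/6 = 0
~Q ↔ P = 0 ↔ 1/3 = 0
Q → Q = 5/6 → 5/6 = 1
(Q → Q) → P = 1 → 1/3 = 1/3
(~Q ↔ P) ↔ ((Q → Q) → P) = 0 ↔ 1/3 = 0
Q ↔ P = 5/6 ↔ 1/3 = 1/3
Q → Q = 5/6 → 5/6 = 1
(Q ↔ P) → (Q → Q) = 1/3 → 1 = 1
~P = ~1/3 = 0
~P ↔ P = 0 ↔ 1/3 = 0
((Q ↔ P) → (Q → Q)) → (~P ↔ P) = 1 → 0 = 0
((~Q ↔ P) ↔ ((Q → Q) → P)) → (((Q ↔ P) → (Q → Q)) → (~P ↔ P)) = 0 → 0 = 1
~((P → (P → Q)) ↔ P) ↔ (((~Q ↔ P) ↔ ((Q → Q) → P)) → (((Q ↔ P) → (Q → Q)) → (~P ↔ P))) = 0 ↔ 1 = 0
R → R = 1/6 → 1/6 = 1
R ↔ (R → R) = 1/6 ↔ 1 = 1/6
R → R = 1/6 → 1/6 = 1
R ↔ (R → R) = 1/6 ↔ 1 = 1/6
(R ↔ (R → R)) → (R ↔ (R → R)) = 1/6 → 1/6 = 1
~((R ↔ (R → R)) → (R ↔ (R → R))) = ~1 = 0
~~((R ↔ (R → R)) → (R ↔ (R → R))) = ~0 = 1
(~((P → (P → Q)) ↔ P) ↔ (((~Q ↔ P) ↔ ((Q → Q) → P)) → (((Q ↔ P) → (Q → Q)) → (~P ↔ P)))) ↔ ~~((R ↔ (R → R)) → (R ↔ (R → R))) = 0 ↔ 1 = 0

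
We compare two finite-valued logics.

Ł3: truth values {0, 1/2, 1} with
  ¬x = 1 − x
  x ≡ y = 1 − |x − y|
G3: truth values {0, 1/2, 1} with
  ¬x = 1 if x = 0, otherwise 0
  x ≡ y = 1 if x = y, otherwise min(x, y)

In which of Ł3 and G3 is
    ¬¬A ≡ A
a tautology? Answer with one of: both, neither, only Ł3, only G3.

only Ł3

In Ł3: every assignment gives 1 — tautology.
In G3: at A = 1/2 the value is 1/2 — not a tautology.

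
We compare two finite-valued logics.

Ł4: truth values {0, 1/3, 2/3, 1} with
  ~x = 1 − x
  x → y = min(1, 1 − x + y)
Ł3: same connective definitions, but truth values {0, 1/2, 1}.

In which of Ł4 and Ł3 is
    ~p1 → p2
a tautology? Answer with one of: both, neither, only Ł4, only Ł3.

In Ł4: at p1 = 0, p2 = 0 the value is 0 — not a tautology.
In Ł3: at p1 = 0, p2 = 0 the value is 0 — not a tautology.

neither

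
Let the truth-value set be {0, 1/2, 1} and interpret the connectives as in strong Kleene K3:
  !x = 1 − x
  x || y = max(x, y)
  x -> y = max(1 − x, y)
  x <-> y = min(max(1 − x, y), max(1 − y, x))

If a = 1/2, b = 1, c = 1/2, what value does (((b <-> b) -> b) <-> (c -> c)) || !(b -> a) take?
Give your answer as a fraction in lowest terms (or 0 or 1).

b <-> b = 1 <-> 1 = 1
(b <-> b) -> b = 1 -> 1 = 1
c -> c = 1/2 -> 1/2 = 1/2
((b <-> b) -> b) <-> (c -> c) = 1 <-> 1/2 = 1/2
b -> a = 1 -> 1/2 = 1/2
!(b -> a) = !1/2 = 1/2
(((b <-> b) -> b) <-> (c -> c)) || !(b -> a) = 1/2 || 1/2 = 1/2

1/2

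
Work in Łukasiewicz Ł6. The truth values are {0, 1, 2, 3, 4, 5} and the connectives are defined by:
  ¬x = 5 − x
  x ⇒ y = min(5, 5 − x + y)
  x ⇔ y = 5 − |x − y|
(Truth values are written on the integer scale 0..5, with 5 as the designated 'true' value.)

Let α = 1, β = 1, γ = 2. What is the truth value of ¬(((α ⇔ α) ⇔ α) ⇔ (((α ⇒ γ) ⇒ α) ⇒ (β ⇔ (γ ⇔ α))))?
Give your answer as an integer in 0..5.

α ⇔ α = 1 ⇔ 1 = 5
(α ⇔ α) ⇔ α = 5 ⇔ 1 = 1
α ⇒ γ = 1 ⇒ 2 = 5
(α ⇒ γ) ⇒ α = 5 ⇒ 1 = 1
γ ⇔ α = 2 ⇔ 1 = 4
β ⇔ (γ ⇔ α) = 1 ⇔ 4 = 2
((α ⇒ γ) ⇒ α) ⇒ (β ⇔ (γ ⇔ α)) = 1 ⇒ 2 = 5
((α ⇔ α) ⇔ α) ⇔ (((α ⇒ γ) ⇒ α) ⇒ (β ⇔ (γ ⇔ α))) = 1 ⇔ 5 = 1
¬(((α ⇔ α) ⇔ α) ⇔ (((α ⇒ γ) ⇒ α) ⇒ (β ⇔ (γ ⇔ α)))) = ¬1 = 4

4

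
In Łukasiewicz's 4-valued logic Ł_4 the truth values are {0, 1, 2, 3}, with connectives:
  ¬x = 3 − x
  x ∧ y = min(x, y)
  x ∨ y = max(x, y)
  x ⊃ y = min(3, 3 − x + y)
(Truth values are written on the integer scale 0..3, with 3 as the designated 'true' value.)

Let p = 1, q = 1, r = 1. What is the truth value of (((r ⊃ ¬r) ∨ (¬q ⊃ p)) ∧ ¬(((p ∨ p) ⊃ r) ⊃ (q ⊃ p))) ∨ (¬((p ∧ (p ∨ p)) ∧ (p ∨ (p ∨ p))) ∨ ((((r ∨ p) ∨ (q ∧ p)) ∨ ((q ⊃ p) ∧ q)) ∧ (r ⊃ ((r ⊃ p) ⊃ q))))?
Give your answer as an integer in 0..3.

¬r = ¬1 = 2
r ⊃ ¬r = 1 ⊃ 2 = 3
¬q = ¬1 = 2
¬q ⊃ p = 2 ⊃ 1 = 2
(r ⊃ ¬r) ∨ (¬q ⊃ p) = 3 ∨ 2 = 3
p ∨ p = 1 ∨ 1 = 1
(p ∨ p) ⊃ r = 1 ⊃ 1 = 3
q ⊃ p = 1 ⊃ 1 = 3
((p ∨ p) ⊃ r) ⊃ (q ⊃ p) = 3 ⊃ 3 = 3
¬(((p ∨ p) ⊃ r) ⊃ (q ⊃ p)) = ¬3 = 0
((r ⊃ ¬r) ∨ (¬q ⊃ p)) ∧ ¬(((p ∨ p) ⊃ r) ⊃ (q ⊃ p)) = 3 ∧ 0 = 0
p ∨ p = 1 ∨ 1 = 1
p ∧ (p ∨ p) = 1 ∧ 1 = 1
p ∨ p = 1 ∨ 1 = 1
p ∨ (p ∨ p) = 1 ∨ 1 = 1
(p ∧ (p ∨ p)) ∧ (p ∨ (p ∨ p)) = 1 ∧ 1 = 1
¬((p ∧ (p ∨ p)) ∧ (p ∨ (p ∨ p))) = ¬1 = 2
r ∨ p = 1 ∨ 1 = 1
q ∧ p = 1 ∧ 1 = 1
(r ∨ p) ∨ (q ∧ p) = 1 ∨ 1 = 1
q ⊃ p = 1 ⊃ 1 = 3
(q ⊃ p) ∧ q = 3 ∧ 1 = 1
((r ∨ p) ∨ (q ∧ p)) ∨ ((q ⊃ p) ∧ q) = 1 ∨ 1 = 1
r ⊃ p = 1 ⊃ 1 = 3
(r ⊃ p) ⊃ q = 3 ⊃ 1 = 1
r ⊃ ((r ⊃ p) ⊃ q) = 1 ⊃ 1 = 3
(((r ∨ p) ∨ (q ∧ p)) ∨ ((q ⊃ p) ∧ q)) ∧ (r ⊃ ((r ⊃ p) ⊃ q)) = 1 ∧ 3 = 1
¬((p ∧ (p ∨ p)) ∧ (p ∨ (p ∨ p))) ∨ ((((r ∨ p) ∨ (q ∧ p)) ∨ ((q ⊃ p) ∧ q)) ∧ (r ⊃ ((r ⊃ p) ⊃ q))) = 2 ∨ 1 = 2
(((r ⊃ ¬r) ∨ (¬q ⊃ p)) ∧ ¬(((p ∨ p) ⊃ r) ⊃ (q ⊃ p))) ∨ (¬((p ∧ (p ∨ p)) ∧ (p ∨ (p ∨ p))) ∨ ((((r ∨ p) ∨ (q ∧ p)) ∨ ((q ⊃ p) ∧ q)) ∧ (r ⊃ ((r ⊃ p) ⊃ q)))) = 0 ∨ 2 = 2

2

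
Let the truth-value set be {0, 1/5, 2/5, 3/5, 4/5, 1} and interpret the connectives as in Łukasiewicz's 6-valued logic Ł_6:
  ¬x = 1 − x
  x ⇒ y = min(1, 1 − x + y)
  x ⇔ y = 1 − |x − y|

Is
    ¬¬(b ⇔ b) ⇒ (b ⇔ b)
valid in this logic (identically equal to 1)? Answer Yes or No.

Yes

b = 0 ↦ 1
b = 1/5 ↦ 1
b = 2/5 ↦ 1
b = 3/5 ↦ 1
b = 4/5 ↦ 1
b = 1 ↦ 1
Every assignment gives a value ≥ 1.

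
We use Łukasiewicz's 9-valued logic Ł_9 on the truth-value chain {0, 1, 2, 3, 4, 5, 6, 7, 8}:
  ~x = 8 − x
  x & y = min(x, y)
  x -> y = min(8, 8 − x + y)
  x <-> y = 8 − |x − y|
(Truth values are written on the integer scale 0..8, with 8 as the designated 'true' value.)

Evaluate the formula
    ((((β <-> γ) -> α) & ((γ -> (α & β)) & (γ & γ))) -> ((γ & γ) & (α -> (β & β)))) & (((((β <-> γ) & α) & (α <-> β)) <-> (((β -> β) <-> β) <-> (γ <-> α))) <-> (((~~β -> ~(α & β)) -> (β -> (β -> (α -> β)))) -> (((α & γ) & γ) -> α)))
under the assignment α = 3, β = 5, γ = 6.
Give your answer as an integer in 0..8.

β <-> γ = 5 <-> 6 = 7
(β <-> γ) -> α = 7 -> 3 = 4
α & β = 3 & 5 = 3
γ -> (α & β) = 6 -> 3 = 5
γ & γ = 6 & 6 = 6
(γ -> (α & β)) & (γ & γ) = 5 & 6 = 5
((β <-> γ) -> α) & ((γ -> (α & β)) & (γ & γ)) = 4 & 5 = 4
γ & γ = 6 & 6 = 6
β & β = 5 & 5 = 5
α -> (β & β) = 3 -> 5 = 8
(γ & γ) & (α -> (β & β)) = 6 & 8 = 6
(((β <-> γ) -> α) & ((γ -> (α & β)) & (γ & γ))) -> ((γ & γ) & (α -> (β & β))) = 4 -> 6 = 8
β <-> γ = 5 <-> 6 = 7
(β <-> γ) & α = 7 & 3 = 3
α <-> β = 3 <-> 5 = 6
((β <-> γ) & α) & (α <-> β) = 3 & 6 = 3
β -> β = 5 -> 5 = 8
(β -> β) <-> β = 8 <-> 5 = 5
γ <-> α = 6 <-> 3 = 5
((β -> β) <-> β) <-> (γ <-> α) = 5 <-> 5 = 8
(((β <-> γ) & α) & (α <-> β)) <-> (((β -> β) <-> β) <-> (γ <-> α)) = 3 <-> 8 = 3
~β = ~5 = 3
~~β = ~3 = 5
α & β = 3 & 5 = 3
~(α & β) = ~3 = 5
~~β -> ~(α & β) = 5 -> 5 = 8
α -> β = 3 -> 5 = 8
β -> (α -> β) = 5 -> 8 = 8
β -> (β -> (α -> β)) = 5 -> 8 = 8
(~~β -> ~(α & β)) -> (β -> (β -> (α -> β))) = 8 -> 8 = 8
α & γ = 3 & 6 = 3
(α & γ) & γ = 3 & 6 = 3
((α & γ) & γ) -> α = 3 -> 3 = 8
((~~β -> ~(α & β)) -> (β -> (β -> (α -> β)))) -> (((α & γ) & γ) -> α) = 8 -> 8 = 8
((((β <-> γ) & α) & (α <-> β)) <-> (((β -> β) <-> β) <-> (γ <-> α))) <-> (((~~β -> ~(α & β)) -> (β -> (β -> (α -> β)))) -> (((α & γ) & γ) -> α)) = 3 <-> 8 = 3
((((β <-> γ) -> α) & ((γ -> (α & β)) & (γ & γ))) -> ((γ & γ) & (α -> (β & β)))) & (((((β <-> γ) & α) & (α <-> β)) <-> (((β -> β) <-> β) <-> (γ <-> α))) <-> (((~~β -> ~(α & β)) -> (β -> (β -> (α -> β)))) -> (((α & γ) & γ) -> α))) = 8 & 3 = 3

3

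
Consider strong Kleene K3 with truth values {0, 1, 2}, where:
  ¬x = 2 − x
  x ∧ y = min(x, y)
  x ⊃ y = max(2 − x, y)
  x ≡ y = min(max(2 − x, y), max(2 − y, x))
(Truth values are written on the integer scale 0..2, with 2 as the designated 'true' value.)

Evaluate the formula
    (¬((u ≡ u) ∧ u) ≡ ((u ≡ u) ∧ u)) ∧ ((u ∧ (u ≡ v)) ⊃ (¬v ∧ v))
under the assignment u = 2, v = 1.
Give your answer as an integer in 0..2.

0

u ≡ u = 2 ≡ 2 = 2
(u ≡ u) ∧ u = 2 ∧ 2 = 2
¬((u ≡ u) ∧ u) = ¬2 = 0
u ≡ u = 2 ≡ 2 = 2
(u ≡ u) ∧ u = 2 ∧ 2 = 2
¬((u ≡ u) ∧ u) ≡ ((u ≡ u) ∧ u) = 0 ≡ 2 = 0
u ≡ v = 2 ≡ 1 = 1
u ∧ (u ≡ v) = 2 ∧ 1 = 1
¬v = ¬1 = 1
¬v ∧ v = 1 ∧ 1 = 1
(u ∧ (u ≡ v)) ⊃ (¬v ∧ v) = 1 ⊃ 1 = 1
(¬((u ≡ u) ∧ u) ≡ ((u ≡ u) ∧ u)) ∧ ((u ∧ (u ≡ v)) ⊃ (¬v ∧ v)) = 0 ∧ 1 = 0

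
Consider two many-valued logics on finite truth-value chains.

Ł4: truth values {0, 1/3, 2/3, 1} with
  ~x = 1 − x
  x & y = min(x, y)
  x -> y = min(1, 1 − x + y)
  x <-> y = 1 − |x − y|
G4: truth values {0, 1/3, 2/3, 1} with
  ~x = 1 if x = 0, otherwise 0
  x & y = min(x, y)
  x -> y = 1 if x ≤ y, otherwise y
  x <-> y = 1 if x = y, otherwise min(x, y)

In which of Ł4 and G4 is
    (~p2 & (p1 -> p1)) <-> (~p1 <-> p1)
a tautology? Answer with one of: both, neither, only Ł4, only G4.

neither

In Ł4: at p1 = 0, p2 = 0 the value is 0 — not a tautology.
In G4: at p1 = 0, p2 = 0 the value is 0 — not a tautology.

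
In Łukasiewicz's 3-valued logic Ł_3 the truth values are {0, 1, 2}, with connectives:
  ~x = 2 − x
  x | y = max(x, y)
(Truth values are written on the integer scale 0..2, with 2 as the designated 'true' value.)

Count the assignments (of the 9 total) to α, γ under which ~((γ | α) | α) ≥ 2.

1

α = 0, γ = 0 ↦ 2  ≥
α = 0, γ = 1 ↦ 1  <
α = 0, γ = 2 ↦ 0  <
α = 1, γ = 0 ↦ 1  <
α = 1, γ = 1 ↦ 1  <
α = 1, γ = 2 ↦ 0  <
α = 2, γ = 0 ↦ 0  <
α = 2, γ = 1 ↦ 0  <
α = 2, γ = 2 ↦ 0  <
So 1 of the 9 assignments meets the threshold.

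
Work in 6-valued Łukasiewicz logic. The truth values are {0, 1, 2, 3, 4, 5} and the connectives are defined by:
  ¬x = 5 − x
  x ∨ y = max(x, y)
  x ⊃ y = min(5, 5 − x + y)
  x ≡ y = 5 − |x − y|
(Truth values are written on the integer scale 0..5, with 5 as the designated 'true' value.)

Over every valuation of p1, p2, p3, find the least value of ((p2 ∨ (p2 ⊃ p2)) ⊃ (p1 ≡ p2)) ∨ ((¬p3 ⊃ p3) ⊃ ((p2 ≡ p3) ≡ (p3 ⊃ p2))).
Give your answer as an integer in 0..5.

Take p1 = 0, p2 = 5, p3 = 2:
p2 ⊃ p2 = 5 ⊃ 5 = 5
p2 ∨ (p2 ⊃ p2) = 5 ∨ 5 = 5
p1 ≡ p2 = 0 ≡ 5 = 0
(p2 ∨ (p2 ⊃ p2)) ⊃ (p1 ≡ p2) = 5 ⊃ 0 = 0
¬p3 = ¬2 = 3
¬p3 ⊃ p3 = 3 ⊃ 2 = 4
p2 ≡ p3 = 5 ≡ 2 = 2
p3 ⊃ p2 = 2 ⊃ 5 = 5
(p2 ≡ p3) ≡ (p3 ⊃ p2) = 2 ≡ 5 = 2
(¬p3 ⊃ p3) ⊃ ((p2 ≡ p3) ≡ (p3 ⊃ p2)) = 4 ⊃ 2 = 3
((p2 ∨ (p2 ⊃ p2)) ⊃ (p1 ≡ p2)) ∨ ((¬p3 ⊃ p3) ⊃ ((p2 ≡ p3) ≡ (p3 ⊃ p2))) = 0 ∨ 3 = 3
No assignment yields a value below 3, so this is the minimum.

3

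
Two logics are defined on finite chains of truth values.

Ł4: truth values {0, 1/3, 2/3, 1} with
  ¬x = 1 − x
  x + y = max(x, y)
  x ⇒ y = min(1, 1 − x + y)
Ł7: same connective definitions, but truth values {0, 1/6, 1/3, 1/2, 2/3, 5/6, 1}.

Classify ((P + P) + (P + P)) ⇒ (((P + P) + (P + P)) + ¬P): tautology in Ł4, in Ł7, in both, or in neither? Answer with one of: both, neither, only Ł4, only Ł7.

both

In Ł4: every assignment gives 1 — tautology.
In Ł7: every assignment gives 1 — tautology.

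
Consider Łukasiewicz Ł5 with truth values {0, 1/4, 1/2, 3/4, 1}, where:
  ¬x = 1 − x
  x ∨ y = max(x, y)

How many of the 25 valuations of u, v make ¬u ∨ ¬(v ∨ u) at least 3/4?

value 1: 5 assignments (counts)
value 3/4: 5 assignments (counts)
value 1/2: 5 assignments
value 1/4: 5 assignments
value 0: 5 assignments
So 10 of the 25 assignments meet the threshold.

10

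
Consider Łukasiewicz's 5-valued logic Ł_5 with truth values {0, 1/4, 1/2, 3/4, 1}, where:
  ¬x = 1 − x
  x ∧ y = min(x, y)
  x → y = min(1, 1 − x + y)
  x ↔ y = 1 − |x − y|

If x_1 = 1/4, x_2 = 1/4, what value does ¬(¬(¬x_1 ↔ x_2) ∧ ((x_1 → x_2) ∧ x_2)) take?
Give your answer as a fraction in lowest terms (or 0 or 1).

3/4

¬x_1 = ¬1/4 = 3/4
¬x_1 ↔ x_2 = 3/4 ↔ 1/4 = 1/2
¬(¬x_1 ↔ x_2) = ¬1/2 = 1/2
x_1 → x_2 = 1/4 → 1/4 = 1
(x_1 → x_2) ∧ x_2 = 1 ∧ 1/4 = 1/4
¬(¬x_1 ↔ x_2) ∧ ((x_1 → x_2) ∧ x_2) = 1/2 ∧ 1/4 = 1/4
¬(¬(¬x_1 ↔ x_2) ∧ ((x_1 → x_2) ∧ x_2)) = ¬1/4 = 3/4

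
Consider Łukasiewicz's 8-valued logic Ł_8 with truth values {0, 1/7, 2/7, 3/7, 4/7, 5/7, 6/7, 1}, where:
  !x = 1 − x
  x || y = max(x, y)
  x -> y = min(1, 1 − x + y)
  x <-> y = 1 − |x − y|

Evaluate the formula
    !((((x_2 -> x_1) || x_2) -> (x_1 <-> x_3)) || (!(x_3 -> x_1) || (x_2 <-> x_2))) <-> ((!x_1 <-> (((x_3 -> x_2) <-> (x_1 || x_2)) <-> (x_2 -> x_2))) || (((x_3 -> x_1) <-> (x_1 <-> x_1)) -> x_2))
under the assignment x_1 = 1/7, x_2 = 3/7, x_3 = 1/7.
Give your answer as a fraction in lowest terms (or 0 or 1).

x_2 -> x_1 = 3/7 -> 1/7 = 5/7
(x_2 -> x_1) || x_2 = 5/7 || 3/7 = 5/7
x_1 <-> x_3 = 1/7 <-> 1/7 = 1
((x_2 -> x_1) || x_2) -> (x_1 <-> x_3) = 5/7 -> 1 = 1
x_3 -> x_1 = 1/7 -> 1/7 = 1
!(x_3 -> x_1) = !1 = 0
x_2 <-> x_2 = 3/7 <-> 3/7 = 1
!(x_3 -> x_1) || (x_2 <-> x_2) = 0 || 1 = 1
(((x_2 -> x_1) || x_2) -> (x_1 <-> x_3)) || (!(x_3 -> x_1) || (x_2 <-> x_2)) = 1 || 1 = 1
!((((x_2 -> x_1) || x_2) -> (x_1 <-> x_3)) || (!(x_3 -> x_1) || (x_2 <-> x_2))) = !1 = 0
!x_1 = !1/7 = 6/7
x_3 -> x_2 = 1/7 -> 3/7 = 1
x_1 || x_2 = 1/7 || 3/7 = 3/7
(x_3 -> x_2) <-> (x_1 || x_2) = 1 <-> 3/7 = 3/7
x_2 -> x_2 = 3/7 -> 3/7 = 1
((x_3 -> x_2) <-> (x_1 || x_2)) <-> (x_2 -> x_2) = 3/7 <-> 1 = 3/7
!x_1 <-> (((x_3 -> x_2) <-> (x_1 || x_2)) <-> (x_2 -> x_2)) = 6/7 <-> 3/7 = 4/7
x_3 -> x_1 = 1/7 -> 1/7 = 1
x_1 <-> x_1 = 1/7 <-> 1/7 = 1
(x_3 -> x_1) <-> (x_1 <-> x_1) = 1 <-> 1 = 1
((x_3 -> x_1) <-> (x_1 <-> x_1)) -> x_2 = 1 -> 3/7 = 3/7
(!x_1 <-> (((x_3 -> x_2) <-> (x_1 || x_2)) <-> (x_2 -> x_2))) || (((x_3 -> x_1) <-> (x_1 <-> x_1)) -> x_2) = 4/7 || 3/7 = 4/7
!((((x_2 -> x_1) || x_2) -> (x_1 <-> x_3)) || (!(x_3 -> x_1) || (x_2 <-> x_2))) <-> ((!x_1 <-> (((x_3 -> x_2) <-> (x_1 || x_2)) <-> (x_2 -> x_2))) || (((x_3 -> x_1) <-> (x_1 <-> x_1)) -> x_2)) = 0 <-> 4/7 = 3/7

3/7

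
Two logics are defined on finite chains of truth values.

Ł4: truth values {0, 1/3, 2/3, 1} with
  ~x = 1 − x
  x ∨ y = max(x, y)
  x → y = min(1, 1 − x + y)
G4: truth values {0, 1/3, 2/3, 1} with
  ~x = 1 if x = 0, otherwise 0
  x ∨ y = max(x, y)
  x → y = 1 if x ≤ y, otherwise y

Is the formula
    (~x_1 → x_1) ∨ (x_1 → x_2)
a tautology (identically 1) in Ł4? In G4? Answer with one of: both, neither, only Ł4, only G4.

only G4

In Ł4: at x_1 = 1/3, x_2 = 0 the value is 2/3 — not a tautology.
In G4: every assignment gives 1 — tautology.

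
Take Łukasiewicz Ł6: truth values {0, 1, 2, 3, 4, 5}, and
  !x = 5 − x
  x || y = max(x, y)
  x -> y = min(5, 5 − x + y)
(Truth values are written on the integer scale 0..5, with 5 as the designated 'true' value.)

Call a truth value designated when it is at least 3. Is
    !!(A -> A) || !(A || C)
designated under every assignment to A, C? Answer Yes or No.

At A = 4, C = 5, for instance:
A -> A = 4 -> 4 = 5
!(A -> A) = !5 = 0
!!(A -> A) = !0 = 5
A || C = 4 || 5 = 5
!(A || C) = !5 = 0
!!(A -> A) || !(A || C) = 5 || 0 = 5
and checking the remaining 35 assignments likewise gives ≥ 3 in every case.

Yes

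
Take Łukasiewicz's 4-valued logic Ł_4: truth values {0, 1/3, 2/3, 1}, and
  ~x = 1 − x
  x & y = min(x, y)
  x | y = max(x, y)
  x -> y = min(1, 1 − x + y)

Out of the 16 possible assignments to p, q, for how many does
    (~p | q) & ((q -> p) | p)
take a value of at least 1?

p = 0, q = 0 ↦ 1  ≥
p = 0, q = 1/3 ↦ 2/3  <
p = 0, q = 2/3 ↦ 1/3  <
p = 0, q = 1 ↦ 0  <
p = 1/3, q = 0 ↦ 2/3  <
p = 1/3, q = 1/3 ↦ 2/3  <
p = 1/3, q = 2/3 ↦ 2/3  <
p = 1/3, q = 1 ↦ 1/3  <
p = 2/3, q = 0 ↦ 1/3  <
p = 2/3, q = 1/3 ↦ 1/3  <
p = 2/3, q = 2/3 ↦ 2/3  <
p = 2/3, q = 1 ↦ 2/3  <
p = 1, q = 0 ↦ 0  <
p = 1, q = 1/3 ↦ 1/3  <
p = 1, q = 2/3 ↦ 2/3  <
p = 1, q = 1 ↦ 1  ≥
So 2 of the 16 assignments meet the threshold.

2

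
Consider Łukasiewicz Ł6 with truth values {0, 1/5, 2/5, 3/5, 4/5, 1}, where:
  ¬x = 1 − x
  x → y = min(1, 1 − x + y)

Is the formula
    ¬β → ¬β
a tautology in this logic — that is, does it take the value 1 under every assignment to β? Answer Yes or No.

Yes

β = 0 ↦ 1
β = 1/5 ↦ 1
β = 2/5 ↦ 1
β = 3/5 ↦ 1
β = 4/5 ↦ 1
β = 1 ↦ 1
Every assignment gives a value ≥ 1.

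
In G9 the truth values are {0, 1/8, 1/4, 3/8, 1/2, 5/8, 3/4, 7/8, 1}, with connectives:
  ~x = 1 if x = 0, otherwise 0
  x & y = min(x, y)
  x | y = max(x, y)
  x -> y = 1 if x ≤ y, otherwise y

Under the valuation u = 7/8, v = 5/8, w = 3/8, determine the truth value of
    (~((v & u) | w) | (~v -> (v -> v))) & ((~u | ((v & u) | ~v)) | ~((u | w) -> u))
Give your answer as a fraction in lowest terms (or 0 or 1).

v & u = 5/8 & 7/8 = 5/8
(v & u) | w = 5/8 | 3/8 = 5/8
~((v & u) | w) = ~5/8 = 0
~v = ~5/8 = 0
v -> v = 5/8 -> 5/8 = 1
~v -> (v -> v) = 0 -> 1 = 1
~((v & u) | w) | (~v -> (v -> v)) = 0 | 1 = 1
~u = ~7/8 = 0
v & u = 5/8 & 7/8 = 5/8
~v = ~5/8 = 0
(v & u) | ~v = 5/8 | 0 = 5/8
~u | ((v & u) | ~v) = 0 | 5/8 = 5/8
u | w = 7/8 | 3/8 = 7/8
(u | w) -> u = 7/8 -> 7/8 = 1
~((u | w) -> u) = ~1 = 0
(~u | ((v & u) | ~v)) | ~((u | w) -> u) = 5/8 | 0 = 5/8
(~((v & u) | w) | (~v -> (v -> v))) & ((~u | ((v & u) | ~v)) | ~((u | w) -> u)) = 1 & 5/8 = 5/8

5/8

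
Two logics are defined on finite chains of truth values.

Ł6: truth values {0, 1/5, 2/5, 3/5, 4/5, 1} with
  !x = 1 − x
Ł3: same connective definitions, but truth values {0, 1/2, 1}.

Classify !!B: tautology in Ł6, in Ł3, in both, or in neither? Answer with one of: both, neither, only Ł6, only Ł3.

neither

In Ł6: at B = 0 the value is 0 — not a tautology.
In Ł3: at B = 0 the value is 0 — not a tautology.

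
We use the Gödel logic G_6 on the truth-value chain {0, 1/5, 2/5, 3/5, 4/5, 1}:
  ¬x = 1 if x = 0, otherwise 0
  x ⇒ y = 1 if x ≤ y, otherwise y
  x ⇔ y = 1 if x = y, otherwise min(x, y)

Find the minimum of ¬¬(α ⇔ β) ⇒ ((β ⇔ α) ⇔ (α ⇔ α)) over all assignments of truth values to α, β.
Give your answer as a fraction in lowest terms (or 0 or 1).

1/5

Take α = 1/5, β = 2/5:
α ⇔ β = 1/5 ⇔ 2/5 = 1/5
¬(α ⇔ β) = ¬1/5 = 0
¬¬(α ⇔ β) = ¬0 = 1
β ⇔ α = 2/5 ⇔ 1/5 = 1/5
α ⇔ α = 1/5 ⇔ 1/5 = 1
(β ⇔ α) ⇔ (α ⇔ α) = 1/5 ⇔ 1 = 1/5
¬¬(α ⇔ β) ⇒ ((β ⇔ α) ⇔ (α ⇔ α)) = 1 ⇒ 1/5 = 1/5
No assignment yields a value below 1/5, so this is the minimum.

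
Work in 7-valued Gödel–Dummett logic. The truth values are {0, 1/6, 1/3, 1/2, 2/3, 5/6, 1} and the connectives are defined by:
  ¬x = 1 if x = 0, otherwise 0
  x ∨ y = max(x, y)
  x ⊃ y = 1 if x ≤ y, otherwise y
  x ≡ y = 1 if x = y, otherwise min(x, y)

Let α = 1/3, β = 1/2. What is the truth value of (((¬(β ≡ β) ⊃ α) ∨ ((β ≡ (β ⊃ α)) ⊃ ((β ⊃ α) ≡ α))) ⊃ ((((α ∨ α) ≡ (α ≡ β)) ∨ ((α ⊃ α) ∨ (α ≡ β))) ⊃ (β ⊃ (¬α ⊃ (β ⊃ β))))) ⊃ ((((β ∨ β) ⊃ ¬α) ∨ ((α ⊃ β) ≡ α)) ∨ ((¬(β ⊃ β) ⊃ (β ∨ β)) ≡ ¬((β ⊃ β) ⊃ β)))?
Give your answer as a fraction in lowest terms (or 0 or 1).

β ≡ β = 1/2 ≡ 1/2 = 1
¬(β ≡ β) = ¬1 = 0
¬(β ≡ β) ⊃ α = 0 ⊃ 1/3 = 1
β ⊃ α = 1/2 ⊃ 1/3 = 1/3
β ≡ (β ⊃ α) = 1/2 ≡ 1/3 = 1/3
β ⊃ α = 1/2 ⊃ 1/3 = 1/3
(β ⊃ α) ≡ α = 1/3 ≡ 1/3 = 1
(β ≡ (β ⊃ α)) ⊃ ((β ⊃ α) ≡ α) = 1/3 ⊃ 1 = 1
(¬(β ≡ β) ⊃ α) ∨ ((β ≡ (β ⊃ α)) ⊃ ((β ⊃ α) ≡ α)) = 1 ∨ 1 = 1
α ∨ α = 1/3 ∨ 1/3 = 1/3
α ≡ β = 1/3 ≡ 1/2 = 1/3
(α ∨ α) ≡ (α ≡ β) = 1/3 ≡ 1/3 = 1
α ⊃ α = 1/3 ⊃ 1/3 = 1
α ≡ β = 1/3 ≡ 1/2 = 1/3
(α ⊃ α) ∨ (α ≡ β) = 1 ∨ 1/3 = 1
((α ∨ α) ≡ (α ≡ β)) ∨ ((α ⊃ α) ∨ (α ≡ β)) = 1 ∨ 1 = 1
¬α = ¬1/3 = 0
β ⊃ β = 1/2 ⊃ 1/2 = 1
¬α ⊃ (β ⊃ β) = 0 ⊃ 1 = 1
β ⊃ (¬α ⊃ (β ⊃ β)) = 1/2 ⊃ 1 = 1
(((α ∨ α) ≡ (α ≡ β)) ∨ ((α ⊃ α) ∨ (α ≡ β))) ⊃ (β ⊃ (¬α ⊃ (β ⊃ β))) = 1 ⊃ 1 = 1
((¬(β ≡ β) ⊃ α) ∨ ((β ≡ (β ⊃ α)) ⊃ ((β ⊃ α) ≡ α))) ⊃ ((((α ∨ α) ≡ (α ≡ β)) ∨ ((α ⊃ α) ∨ (α ≡ β))) ⊃ (β ⊃ (¬α ⊃ (β ⊃ β)))) = 1 ⊃ 1 = 1
β ∨ β = 1/2 ∨ 1/2 = 1/2
¬α = ¬1/3 = 0
(β ∨ β) ⊃ ¬α = 1/2 ⊃ 0 = 0
α ⊃ β = 1/3 ⊃ 1/2 = 1
(α ⊃ β) ≡ α = 1 ≡ 1/3 = 1/3
((β ∨ β) ⊃ ¬α) ∨ ((α ⊃ β) ≡ α) = 0 ∨ 1/3 = 1/3
β ⊃ β = 1/2 ⊃ 1/2 = 1
¬(β ⊃ β) = ¬1 = 0
β ∨ β = 1/2 ∨ 1/2 = 1/2
¬(β ⊃ β) ⊃ (β ∨ β) = 0 ⊃ 1/2 = 1
β ⊃ β = 1/2 ⊃ 1/2 = 1
(β ⊃ β) ⊃ β = 1 ⊃ 1/2 = 1/2
¬((β ⊃ β) ⊃ β) = ¬1/2 = 0
(¬(β ⊃ β) ⊃ (β ∨ β)) ≡ ¬((β ⊃ β) ⊃ β) = 1 ≡ 0 = 0
(((β ∨ β) ⊃ ¬α) ∨ ((α ⊃ β) ≡ α)) ∨ ((¬(β ⊃ β) ⊃ (β ∨ β)) ≡ ¬((β ⊃ β) ⊃ β)) = 1/3 ∨ 0 = 1/3
(((¬(β ≡ β) ⊃ α) ∨ ((β ≡ (β ⊃ α)) ⊃ ((β ⊃ α) ≡ α))) ⊃ ((((α ∨ α) ≡ (α ≡ β)) ∨ ((α ⊃ α) ∨ (α ≡ β))) ⊃ (β ⊃ (¬α ⊃ (β ⊃ β))))) ⊃ ((((β ∨ β) ⊃ ¬α) ∨ ((α ⊃ β) ≡ α)) ∨ ((¬(β ⊃ β) ⊃ (β ∨ β)) ≡ ¬((β ⊃ β) ⊃ β))) = 1 ⊃ 1/3 = 1/3

1/3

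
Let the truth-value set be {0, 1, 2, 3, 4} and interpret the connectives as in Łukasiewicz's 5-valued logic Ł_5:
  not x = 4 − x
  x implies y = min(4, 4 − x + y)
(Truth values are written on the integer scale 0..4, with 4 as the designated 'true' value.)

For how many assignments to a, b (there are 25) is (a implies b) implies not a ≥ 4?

value 4: 9 assignments (counts)
value 3: 7 assignments
value 2: 5 assignments
value 1: 3 assignments
value 0: 1 assignment
So 9 of the 25 assignments meet the threshold.

9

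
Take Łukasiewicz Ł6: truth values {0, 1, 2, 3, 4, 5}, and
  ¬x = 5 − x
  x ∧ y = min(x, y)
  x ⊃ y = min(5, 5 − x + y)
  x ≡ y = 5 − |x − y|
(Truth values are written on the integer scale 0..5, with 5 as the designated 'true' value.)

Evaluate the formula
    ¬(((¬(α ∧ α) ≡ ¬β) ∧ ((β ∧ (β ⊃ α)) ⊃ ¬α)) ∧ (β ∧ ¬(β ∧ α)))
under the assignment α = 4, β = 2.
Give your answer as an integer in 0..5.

α ∧ α = 4 ∧ 4 = 4
¬(α ∧ α) = ¬4 = 1
¬β = ¬2 = 3
¬(α ∧ α) ≡ ¬β = 1 ≡ 3 = 3
β ⊃ α = 2 ⊃ 4 = 5
β ∧ (β ⊃ α) = 2 ∧ 5 = 2
¬α = ¬4 = 1
(β ∧ (β ⊃ α)) ⊃ ¬α = 2 ⊃ 1 = 4
(¬(α ∧ α) ≡ ¬β) ∧ ((β ∧ (β ⊃ α)) ⊃ ¬α) = 3 ∧ 4 = 3
β ∧ α = 2 ∧ 4 = 2
¬(β ∧ α) = ¬2 = 3
β ∧ ¬(β ∧ α) = 2 ∧ 3 = 2
((¬(α ∧ α) ≡ ¬β) ∧ ((β ∧ (β ⊃ α)) ⊃ ¬α)) ∧ (β ∧ ¬(β ∧ α)) = 3 ∧ 2 = 2
¬(((¬(α ∧ α) ≡ ¬β) ∧ ((β ∧ (β ⊃ α)) ⊃ ¬α)) ∧ (β ∧ ¬(β ∧ α))) = ¬2 = 3

3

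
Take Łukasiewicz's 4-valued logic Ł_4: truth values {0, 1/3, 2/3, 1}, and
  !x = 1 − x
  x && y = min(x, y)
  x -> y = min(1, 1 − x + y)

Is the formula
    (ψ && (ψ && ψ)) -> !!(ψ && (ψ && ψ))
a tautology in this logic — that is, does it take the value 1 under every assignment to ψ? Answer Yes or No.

Yes

ψ = 0 ↦ 1
ψ = 1/3 ↦ 1
ψ = 2/3 ↦ 1
ψ = 1 ↦ 1
Every assignment gives a value ≥ 1.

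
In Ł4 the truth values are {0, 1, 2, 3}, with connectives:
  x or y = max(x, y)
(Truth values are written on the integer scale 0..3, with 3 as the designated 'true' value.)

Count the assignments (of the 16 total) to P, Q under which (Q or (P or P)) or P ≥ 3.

7

P = 0, Q = 0 ↦ 0  <
P = 0, Q = 1 ↦ 1  <
P = 0, Q = 2 ↦ 2  <
P = 0, Q = 3 ↦ 3  ≥
P = 1, Q = 0 ↦ 1  <
P = 1, Q = 1 ↦ 1  <
P = 1, Q = 2 ↦ 2  <
P = 1, Q = 3 ↦ 3  ≥
P = 2, Q = 0 ↦ 2  <
P = 2, Q = 1 ↦ 2  <
P = 2, Q = 2 ↦ 2  <
P = 2, Q = 3 ↦ 3  ≥
P = 3, Q = 0 ↦ 3  ≥
P = 3, Q = 1 ↦ 3  ≥
P = 3, Q = 2 ↦ 3  ≥
P = 3, Q = 3 ↦ 3  ≥
So 7 of the 16 assignments meet the threshold.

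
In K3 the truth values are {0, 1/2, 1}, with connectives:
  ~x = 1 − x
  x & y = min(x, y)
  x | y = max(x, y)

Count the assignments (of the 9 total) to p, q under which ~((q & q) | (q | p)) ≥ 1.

p = 0, q = 0 ↦ 1  ≥
p = 0, q = 1/2 ↦ 1/2  <
p = 0, q = 1 ↦ 0  <
p = 1/2, q = 0 ↦ 1/2  <
p = 1/2, q = 1/2 ↦ 1/2  <
p = 1/2, q = 1 ↦ 0  <
p = 1, q = 0 ↦ 0  <
p = 1, q = 1/2 ↦ 0  <
p = 1, q = 1 ↦ 0  <
So 1 of the 9 assignments meets the threshold.

1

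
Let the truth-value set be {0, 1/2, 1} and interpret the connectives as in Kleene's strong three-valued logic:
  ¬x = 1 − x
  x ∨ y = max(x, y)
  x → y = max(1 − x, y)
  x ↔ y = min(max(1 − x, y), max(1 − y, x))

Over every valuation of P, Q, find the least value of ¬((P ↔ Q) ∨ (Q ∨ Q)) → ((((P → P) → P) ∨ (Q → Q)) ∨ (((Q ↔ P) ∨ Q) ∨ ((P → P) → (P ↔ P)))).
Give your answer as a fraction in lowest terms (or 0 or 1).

1/2

Take P = 1/2, Q = 1/2:
P ↔ Q = 1/2 ↔ 1/2 = 1/2
Q ∨ Q = 1/2 ∨ 1/2 = 1/2
(P ↔ Q) ∨ (Q ∨ Q) = 1/2 ∨ 1/2 = 1/2
¬((P ↔ Q) ∨ (Q ∨ Q)) = ¬1/2 = 1/2
P → P = 1/2 → 1/2 = 1/2
(P → P) → P = 1/2 → 1/2 = 1/2
Q → Q = 1/2 → 1/2 = 1/2
((P → P) → P) ∨ (Q → Q) = 1/2 ∨ 1/2 = 1/2
Q ↔ P = 1/2 ↔ 1/2 = 1/2
(Q ↔ P) ∨ Q = 1/2 ∨ 1/2 = 1/2
P → P = 1/2 → 1/2 = 1/2
P ↔ P = 1/2 ↔ 1/2 = 1/2
(P → P) → (P ↔ P) = 1/2 → 1/2 = 1/2
((Q ↔ P) ∨ Q) ∨ ((P → P) → (P ↔ P)) = 1/2 ∨ 1/2 = 1/2
(((P → P) → P) ∨ (Q → Q)) ∨ (((Q ↔ P) ∨ Q) ∨ ((P → P) → (P ↔ P))) = 1/2 ∨ 1/2 = 1/2
¬((P ↔ Q) ∨ (Q ∨ Q)) → ((((P → P) → P) ∨ (Q → Q)) ∨ (((Q ↔ P) ∨ Q) ∨ ((P → P) → (P ↔ P)))) = 1/2 → 1/2 = 1/2
No assignment yields a value below 1/2, so this is the minimum.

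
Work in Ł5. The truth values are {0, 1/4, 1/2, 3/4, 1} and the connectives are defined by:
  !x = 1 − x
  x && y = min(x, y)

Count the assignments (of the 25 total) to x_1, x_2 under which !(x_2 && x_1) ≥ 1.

value 1: 9 assignments (counts)
value 3/4: 7 assignments
value 1/2: 5 assignments
value 1/4: 3 assignments
value 0: 1 assignment
So 9 of the 25 assignments meet the threshold.

9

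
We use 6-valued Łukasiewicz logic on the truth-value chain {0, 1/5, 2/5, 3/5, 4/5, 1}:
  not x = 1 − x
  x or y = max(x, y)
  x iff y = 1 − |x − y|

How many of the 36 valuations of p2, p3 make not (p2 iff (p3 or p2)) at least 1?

value 1: 1 assignment (counts)
value 4/5: 2 assignments
value 3/5: 3 assignments
value 2/5: 4 assignments
value 1/5: 5 assignments
value 0: 21 assignments
So 1 of the 36 assignments meets the threshold.

1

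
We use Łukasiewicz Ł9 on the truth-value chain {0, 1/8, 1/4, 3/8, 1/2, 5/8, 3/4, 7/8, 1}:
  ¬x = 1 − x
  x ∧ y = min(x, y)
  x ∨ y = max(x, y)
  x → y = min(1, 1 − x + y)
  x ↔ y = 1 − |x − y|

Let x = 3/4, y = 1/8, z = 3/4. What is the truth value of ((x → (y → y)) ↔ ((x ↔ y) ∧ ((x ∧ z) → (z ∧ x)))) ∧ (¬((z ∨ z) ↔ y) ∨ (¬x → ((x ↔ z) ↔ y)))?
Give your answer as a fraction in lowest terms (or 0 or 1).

3/8

y → y = 1/8 → 1/8 = 1
x → (y → y) = 3/4 → 1 = 1
x ↔ y = 3/4 ↔ 1/8 = 3/8
x ∧ z = 3/4 ∧ 3/4 = 3/4
z ∧ x = 3/4 ∧ 3/4 = 3/4
(x ∧ z) → (z ∧ x) = 3/4 → 3/4 = 1
(x ↔ y) ∧ ((x ∧ z) → (z ∧ x)) = 3/8 ∧ 1 = 3/8
(x → (y → y)) ↔ ((x ↔ y) ∧ ((x ∧ z) → (z ∧ x))) = 1 ↔ 3/8 = 3/8
z ∨ z = 3/4 ∨ 3/4 = 3/4
(z ∨ z) ↔ y = 3/4 ↔ 1/8 = 3/8
¬((z ∨ z) ↔ y) = ¬3/8 = 5/8
¬x = ¬3/4 = 1/4
x ↔ z = 3/4 ↔ 3/4 = 1
(x ↔ z) ↔ y = 1 ↔ 1/8 = 1/8
¬x → ((x ↔ z) ↔ y) = 1/4 → 1/8 = 7/8
¬((z ∨ z) ↔ y) ∨ (¬x → ((x ↔ z) ↔ y)) = 5/8 ∨ 7/8 = 7/8
((x → (y → y)) ↔ ((x ↔ y) ∧ ((x ∧ z) → (z ∧ x)))) ∧ (¬((z ∨ z) ↔ y) ∨ (¬x → ((x ↔ z) ↔ y))) = 3/8 ∧ 7/8 = 3/8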